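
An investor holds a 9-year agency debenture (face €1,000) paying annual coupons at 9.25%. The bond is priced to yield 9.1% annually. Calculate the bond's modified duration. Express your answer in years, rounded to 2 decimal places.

Periodic yield y = 0.091. First find Macaulay duration:
  t   CF        PV=CF/(1+0.091)^t    t·PV
  1        92.50        84.7846        84.7846
  2        92.50        77.7127       155.4255
  3        92.50        71.2307       213.6922
  4        92.50        65.2894       261.1576
  5        92.50        59.8436       299.2182
  6        92.50        54.8521       329.1126
  7        92.50        50.2769       351.9383
  8        92.50        46.0833       368.6665
  9     1,092.50       498.8830     4,489.9468
  Σ                  1,008.9564     6,553.9424
P = 1,008.9564; Macaulay duration = 6,553.9424 / 1,008.9564 = 6.49576 years.
Modified duration = D_Mac / (1 + y) = 6.49576 / 1.091 = 5.95395 years.

5.95 years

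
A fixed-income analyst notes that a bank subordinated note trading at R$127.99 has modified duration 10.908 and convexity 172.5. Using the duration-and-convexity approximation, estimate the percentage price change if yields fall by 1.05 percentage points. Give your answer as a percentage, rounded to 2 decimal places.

+12.40%

Duration effect: -D_mod·Δy = -10.908 × (-0.0105) = +0.114534
Convexity effect: ½·C·(Δy)² = 0.5 × 172.5 × (-0.0105)² = +0.0095090625
ΔP/P ≈ +0.114534 + 0.0095090625 = +0.1240430625
= +12.40430625%.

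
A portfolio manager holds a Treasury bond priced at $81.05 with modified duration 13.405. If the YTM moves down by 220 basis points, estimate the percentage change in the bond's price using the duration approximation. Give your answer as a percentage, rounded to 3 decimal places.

Duration approximation: ΔP/P ≈ -D_mod · Δy = -13.405 × (-0.022) = +0.294910.
As a percentage: +29.4910%.

+29.491%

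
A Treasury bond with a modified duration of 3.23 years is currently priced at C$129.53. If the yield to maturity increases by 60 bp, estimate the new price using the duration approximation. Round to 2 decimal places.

Duration approximation: ΔP/P ≈ -D_mod · Δy = -3.23 × (+0.006) = -0.019380.
New price ≈ 129.53 × (1 - 0.019380) = 127.0197086.

C$127.02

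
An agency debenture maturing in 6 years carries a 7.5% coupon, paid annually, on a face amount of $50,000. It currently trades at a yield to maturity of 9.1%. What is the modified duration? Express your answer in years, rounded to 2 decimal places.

Periodic yield y = 0.091. First find Macaulay duration:
  t   CF        PV=CF/(1+0.091)^t    t·PV
  1     3,750.00     3,437.2136     3,437.2136
  2     3,750.00     3,150.5166     6,301.0331
  3     3,750.00     2,887.7329     8,663.1986
  4     3,750.00     2,646.8679    10,587.4716
  5     3,750.00     2,426.0934    12,130.4670
  6    53,750.00    31,873.5154   191,241.0922
  Σ                 46,421.9396   232,360.4760
P = 46,421.9396; Macaulay duration = 232,360.4760 / 46,421.9396 = 5.00540 years.
Modified duration = D_Mac / (1 + y) = 5.00540 / 1.091 = 4.58790 years.

4.59 years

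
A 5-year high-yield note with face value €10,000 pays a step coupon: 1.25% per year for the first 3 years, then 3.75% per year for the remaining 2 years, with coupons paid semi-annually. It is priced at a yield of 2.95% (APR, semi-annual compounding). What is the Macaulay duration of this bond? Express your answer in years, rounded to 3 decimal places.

Periodic yield y = 0.01475. Discount each cash flow and weight by its period:
  t   CF        PV=CF/(1+0.01475)^t    t·PV
  1        62.50        61.5915        61.5915
  2        62.50        60.6963       121.3925
  3        62.50        59.8140       179.4420
  4        62.50        58.9446       235.7783
  5        62.50        58.0878       290.4389
  6        62.50        57.2434       343.4606
  7       187.50       169.2341     1,184.6386
  8       187.50       166.7742     1,334.1934
  9       187.50       164.3500     1,479.1501
  10   10,187.50     8,799.8855    87,998.8551
  Σ                  9,656.6213    93,228.9409
Price P = Σ PV = 9,656.6213.
Macaulay duration = Σ(t·PV) / P = 93,228.9409 / 9,656.6213 = 9.65441 half-year periods.
In years: 9.65441 / 2 = 4.82720 years.

4.827 years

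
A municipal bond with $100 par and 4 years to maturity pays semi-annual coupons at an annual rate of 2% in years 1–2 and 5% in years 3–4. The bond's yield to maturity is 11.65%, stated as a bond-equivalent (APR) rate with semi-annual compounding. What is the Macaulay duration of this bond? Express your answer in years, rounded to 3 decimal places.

3.795 years

Periodic yield y = 0.05825. Discount each cash flow and weight by its period:
  t   CF        PV=CF/(1+0.05825)^t    t·PV
  1         1.00         0.9450         0.9450
  2         1.00         0.8929         1.7859
  3         1.00         0.8438         2.5314
  4         1.00         0.7973         3.1894
  5         2.50         1.8836         9.4182
  6         2.50         1.7800        10.6798
  7         2.50         1.6820        11.7739
  8       102.50        65.1655       521.3239
  Σ                     73.9901       561.6474
Price P = Σ PV = 73.9901.
Macaulay duration = Σ(t·PV) / P = 561.6474 / 73.9901 = 7.59084 half-year periods.
In years: 7.59084 / 2 = 3.79542 years.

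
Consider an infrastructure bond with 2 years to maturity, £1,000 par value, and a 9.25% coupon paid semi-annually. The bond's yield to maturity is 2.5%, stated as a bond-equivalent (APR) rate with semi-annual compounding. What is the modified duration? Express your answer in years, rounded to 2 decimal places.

1.86 years

Periodic yield y = 0.0125. First find Macaulay duration:
  t   CF        PV=CF/(1+0.0125)^t    t·PV
  1        46.25        45.6790        45.6790
  2        46.25        45.1151        90.2301
  3        46.25        44.5581       133.6743
  4     1,046.25       995.5323     3,982.1291
  Σ                  1,130.8845     4,251.7125
P = 1,130.8845; Macaulay duration = 4,251.7125 / 1,130.8845 = 3.75963 half-year periods = 1.87982 years.
Modified duration = D_Mac / (1 + y) = 1.87982 / 1.0125 = 1.85661 years.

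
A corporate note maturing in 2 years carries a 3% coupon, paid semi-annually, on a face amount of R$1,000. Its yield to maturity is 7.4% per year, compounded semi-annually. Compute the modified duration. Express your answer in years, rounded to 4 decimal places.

Periodic yield y = 0.037. First find Macaulay duration:
  t   CF        PV=CF/(1+0.037)^t    t·PV
  1        15.00        14.4648        14.4648
  2        15.00        13.9487        27.8974
  3        15.00        13.4510        40.3530
  4     1,015.00       877.7099     3,510.8398
  Σ                    919.5745     3,593.5550
P = 919.5745; Macaulay duration = 3,593.5550 / 919.5745 = 3.90785 half-year periods = 1.95392 years.
Modified duration = D_Mac / (1 + y) = 1.95392 / 1.037 = 1.88421 years.

1.8842 years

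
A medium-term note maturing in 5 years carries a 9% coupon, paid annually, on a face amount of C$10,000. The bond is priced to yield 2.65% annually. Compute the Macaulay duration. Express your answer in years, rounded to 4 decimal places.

4.3396 years

Periodic yield y = 0.0265. Discount each cash flow and weight by its year:
  t   CF        PV=CF/(1+0.0265)^t    t·PV
  1       900.00       876.7657       876.7657
  2       900.00       854.1312     1,708.2625
  3       900.00       832.0811     2,496.2432
  4       900.00       810.6002     3,242.4007
  5    10,900.00     9,563.8274    47,819.1370
  Σ                 12,937.4056    56,142.8091
Price P = Σ PV = 12,937.4056.
Macaulay duration = Σ(t·PV) / P = 56,142.8091 / 12,937.4056 = 4.33957 years.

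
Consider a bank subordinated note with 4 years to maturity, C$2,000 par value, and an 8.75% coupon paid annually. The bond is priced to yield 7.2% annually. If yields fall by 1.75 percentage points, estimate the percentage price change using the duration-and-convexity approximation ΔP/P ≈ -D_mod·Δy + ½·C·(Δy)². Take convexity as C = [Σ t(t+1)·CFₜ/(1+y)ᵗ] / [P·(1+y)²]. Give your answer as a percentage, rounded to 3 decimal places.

+6.031%

With y = 0.072:
  t   CF        PV=CF/(1+0.072)^t    t·PV        t(t+1)·PV
  1       175.00       163.2463       163.2463         326.4925
  2       175.00       152.2820       304.5639         913.6918
  3       175.00       142.0541       426.1622       1,704.6489
  4     2,175.00     1,646.9489     6,587.7955      32,938.9776
  Σ                  2,104.5312     7,481.7680      35,883.8109
P = 2,104.5312; D_Mac = 3.55508 yrs; D_mod = 3.31630 yrs; C = 14.83726.
Duration effect: -3.31630 × (-0.0175) = +0.058035
Convexity effect: 0.5 × 14.83726 × (-0.0175)² = +0.0022720
ΔP/P ≈ +0.058035 + 0.0022720 = +0.060307 = +6.0307%.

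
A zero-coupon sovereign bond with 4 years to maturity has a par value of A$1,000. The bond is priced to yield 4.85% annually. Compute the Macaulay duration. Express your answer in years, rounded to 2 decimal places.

4.00 years

A zero-coupon bond has a single cash flow at maturity, so its Macaulay duration equals its maturity: 4 years.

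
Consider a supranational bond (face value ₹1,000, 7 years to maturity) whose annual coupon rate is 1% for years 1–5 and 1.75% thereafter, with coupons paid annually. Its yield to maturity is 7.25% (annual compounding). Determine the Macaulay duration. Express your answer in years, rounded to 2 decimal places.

Periodic yield y = 0.0725. Discount each cash flow and weight by its year:
  t   CF        PV=CF/(1+0.0725)^t    t·PV
  1        10.00         9.3240         9.3240
  2        10.00         8.6937        17.3874
  3        10.00         8.1060        24.3181
  4        10.00         7.5581        30.2323
  5        10.00         7.0471        35.2357
  6        17.50        11.4988        68.9931
  7     1,017.50       623.3806     4,363.6645
  Σ                    675.6085     4,549.1551
Price P = Σ PV = 675.6085.
Macaulay duration = Σ(t·PV) / P = 4,549.1551 / 675.6085 = 6.73342 years.

6.73 years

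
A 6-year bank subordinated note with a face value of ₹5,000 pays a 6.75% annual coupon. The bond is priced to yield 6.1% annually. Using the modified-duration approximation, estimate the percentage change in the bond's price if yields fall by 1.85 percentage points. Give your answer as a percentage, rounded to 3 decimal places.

+8.968%

Periodic yield y = 0.061. Modified duration first:
  t   CF        PV=CF/(1+0.061)^t    t·PV
  1       337.50       318.0961       318.0961
  2       337.50       299.8079       599.6157
  3       337.50       282.5710       847.7131
  4       337.50       266.3252     1,065.3008
  5       337.50       251.0134     1,255.0669
  6     5,337.50     3,741.4986    22,448.9915
  Σ                  5,159.3122    26,534.7840
P = 5,159.3122; D_Mac = 5.14309 yrs; D_mod = 5.14309/(1+0.061) = 4.84739 yrs.
ΔP/P ≈ -D_mod · Δy = -4.84739 × (-0.0185) = +0.089677 = +8.9677%.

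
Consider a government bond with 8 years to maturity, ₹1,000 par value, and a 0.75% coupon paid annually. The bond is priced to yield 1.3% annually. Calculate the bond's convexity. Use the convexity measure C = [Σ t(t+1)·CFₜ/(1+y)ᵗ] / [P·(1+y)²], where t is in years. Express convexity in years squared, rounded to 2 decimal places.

67.71

With y = 0.013:
  t   CF        PV=CF/(1+0.013)^t    t·PV        t(t+1)·PV
  1         7.50         7.4038         7.4038          14.8075
  2         7.50         7.3087        14.6175          43.8524
  3         7.50         7.2149        21.6448          86.5793
  4         7.50         7.1224        28.4894         142.4471
  5         7.50         7.0310        35.1548         210.9285
  6         7.50         6.9407        41.6443         291.5103
  7         7.50         6.8516        47.9615         383.6924
  8     1,007.50       908.5932     7,268.7458      65,418.7119
  Σ                    958.4663     7,465.6619      66,592.5293
P = 958.4663.
Convexity = Σ t(t+1)·PV / [P·(1+y)²] = 66,592.5293 / (958.4663 × 1.026169) = 67.70641.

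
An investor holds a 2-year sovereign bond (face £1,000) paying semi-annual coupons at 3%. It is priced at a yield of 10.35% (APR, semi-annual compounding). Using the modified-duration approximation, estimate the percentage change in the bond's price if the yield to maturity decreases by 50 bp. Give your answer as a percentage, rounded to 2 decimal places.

+0.93%

Periodic yield y = 0.05175. Modified duration first:
  t   CF        PV=CF/(1+0.05175)^t    t·PV
  1        15.00        14.2619        14.2619
  2        15.00        13.5602        27.1204
  3        15.00        12.8930        38.6790
  4     1,015.00       829.4992     3,317.9967
  Σ                    870.2143     3,398.0580
P = 870.2143; D_Mac = 3.90485 half-year periods = 1.95243 yrs; D_mod = 1.95243/(1+0.05175) = 1.85636 yrs.
ΔP/P ≈ -D_mod · Δy = -1.85636 × (-0.005) = +0.009282 = +0.9282%.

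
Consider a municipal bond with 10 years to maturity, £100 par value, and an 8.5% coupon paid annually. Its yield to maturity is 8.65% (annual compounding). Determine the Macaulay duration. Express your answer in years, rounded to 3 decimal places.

Periodic yield y = 0.0865. Discount each cash flow and weight by its year:
  t   CF        PV=CF/(1+0.0865)^t    t·PV
  1         8.50         7.8233         7.8233
  2         8.50         7.2004        14.4009
  3         8.50         6.6272        19.8816
  4         8.50         6.0996        24.3983
  5         8.50         5.6140        28.0699
  6         8.50         5.1670        31.0021
  7         8.50         4.7557        33.2896
  8         8.50         4.3770        35.0164
  9         8.50         4.0286        36.2572
  10      108.50        47.3296       473.2956
  Σ                     99.0223       703.4348
Price P = Σ PV = 99.0223.
Macaulay duration = Σ(t·PV) / P = 703.4348 / 99.0223 = 7.10380 years.

7.104 years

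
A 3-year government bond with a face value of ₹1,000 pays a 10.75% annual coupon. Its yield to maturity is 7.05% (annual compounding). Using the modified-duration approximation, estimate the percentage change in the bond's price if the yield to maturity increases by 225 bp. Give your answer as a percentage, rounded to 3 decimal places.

Periodic yield y = 0.0705. Modified duration first:
  t   CF        PV=CF/(1+0.0705)^t    t·PV
  1       107.50       100.4204       100.4204
  2       107.50        93.8070       187.6139
  3     1,107.50       902.7837     2,708.3512
  Σ                  1,097.0111     2,996.3855
P = 1,097.0111; D_Mac = 2.73141 yrs; D_mod = 2.73141/(1+0.0705) = 2.55153 yrs.
ΔP/P ≈ -D_mod · Δy = -2.55153 × (+0.0225) = -0.057409 = -5.7409%.

-5.741%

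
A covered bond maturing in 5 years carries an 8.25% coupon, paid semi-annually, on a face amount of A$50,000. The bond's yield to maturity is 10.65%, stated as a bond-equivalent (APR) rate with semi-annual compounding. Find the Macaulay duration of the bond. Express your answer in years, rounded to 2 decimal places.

Periodic yield y = 0.05325. Discount each cash flow and weight by its period:
  t   CF        PV=CF/(1+0.05325)^t    t·PV
  1     2,062.50     1,958.2245     1,958.2245
  2     2,062.50     1,859.2210     3,718.4420
  3     2,062.50     1,765.2229     5,295.6687
  4     2,062.50     1,675.9771     6,703.9085
  5     2,062.50     1,591.2434     7,956.2171
  6     2,062.50     1,510.7936     9,064.7619
  7     2,062.50     1,434.4112    10,040.8787
  8     2,062.50     1,361.8906    10,895.1246
  9     2,062.50     1,293.0364    11,637.3275
  10   52,062.50    30,989.1983   309,891.9828
  Σ                 45,439.2191   377,162.5364
Price P = Σ PV = 45,439.2191.
Macaulay duration = Σ(t·PV) / P = 377,162.5364 / 45,439.2191 = 8.30037 half-year periods.
In years: 8.30037 / 2 = 4.15019 years.

4.15 years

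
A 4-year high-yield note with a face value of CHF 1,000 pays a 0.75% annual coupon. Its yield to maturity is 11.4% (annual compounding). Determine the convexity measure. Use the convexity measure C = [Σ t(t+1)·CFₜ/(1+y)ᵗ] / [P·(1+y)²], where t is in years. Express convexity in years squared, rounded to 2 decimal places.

With y = 0.114:
  t   CF        PV=CF/(1+0.114)^t    t·PV        t(t+1)·PV
  1         7.50         6.7325         6.7325          13.4650
  2         7.50         6.0435        12.0871          36.2612
  3         7.50         5.4251        16.2752          65.1009
  4     1,007.50       654.1906     2,616.7624      13,083.8118
  Σ                    672.3917     2,651.8571      13,198.6388
P = 672.3917.
Convexity = Σ t(t+1)·PV / [P·(1+y)²] = 13,198.6388 / (672.3917 × 1.240996) = 15.81745.

15.82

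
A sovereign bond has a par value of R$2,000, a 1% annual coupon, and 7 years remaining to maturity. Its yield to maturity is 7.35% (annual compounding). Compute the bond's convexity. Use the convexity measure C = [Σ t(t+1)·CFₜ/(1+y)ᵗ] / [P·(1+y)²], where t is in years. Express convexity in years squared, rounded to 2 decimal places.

With y = 0.0735:
  t   CF        PV=CF/(1+0.0735)^t    t·PV        t(t+1)·PV
  1        20.00        18.6306        18.6306          37.2613
  2        20.00        17.3551        34.7101         104.1303
  3        20.00        16.1668        48.5004         194.0015
  4        20.00        15.0599        60.2396         301.1978
  5        20.00        14.0288        70.1439         420.8633
  6        20.00        13.0683        78.4095         548.8668
  7     2,020.00     1,229.5240     8,606.6683      68,853.3468
  Σ                  1,323.8335     8,917.3025      70,459.6678
P = 1,323.8335.
Convexity = Σ t(t+1)·PV / [P·(1+y)²] = 70,459.6678 / (1,323.8335 × 1.152402) = 46.18523.

46.19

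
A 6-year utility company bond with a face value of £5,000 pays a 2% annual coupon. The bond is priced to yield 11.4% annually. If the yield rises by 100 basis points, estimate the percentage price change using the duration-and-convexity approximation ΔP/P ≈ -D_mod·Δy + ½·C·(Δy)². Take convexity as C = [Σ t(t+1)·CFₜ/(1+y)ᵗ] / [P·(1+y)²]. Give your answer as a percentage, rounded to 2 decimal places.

-4.88%

With y = 0.114:
  t   CF        PV=CF/(1+0.114)^t    t·PV        t(t+1)·PV
  1       100.00        89.7666        89.7666         179.5332
  2       100.00        80.5804       161.1609         483.4826
  3       100.00        72.3343       217.0030         868.0119
  4       100.00        64.9321       259.7283       1,298.6414
  5       100.00        58.2873       291.4366       1,748.6194
  6     5,100.00     2,668.4498    16,010.6986     112,074.8900
  Σ                  3,034.3505    17,029.7939     116,653.1786
P = 3,034.3505; D_Mac = 5.61234 yrs; D_mod = 5.03800 yrs; C = 30.97850.
Duration effect: -5.03800 × (+0.01) = -0.050380
Convexity effect: 0.5 × 30.97850 × (0.01)² = +0.0015489
ΔP/P ≈ -0.050380 + 0.0015489 = -0.048831 = -4.8831%.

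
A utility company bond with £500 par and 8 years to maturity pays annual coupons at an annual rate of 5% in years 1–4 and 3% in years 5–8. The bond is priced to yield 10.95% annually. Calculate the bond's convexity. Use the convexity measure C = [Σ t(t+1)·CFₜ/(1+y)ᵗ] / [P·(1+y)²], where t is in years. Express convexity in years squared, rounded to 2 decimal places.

With y = 0.1095:
  t   CF        PV=CF/(1+0.1095)^t    t·PV        t(t+1)·PV
  1        25.00        22.5327        22.5327          45.0653
  2        25.00        20.3089        40.6177         121.8531
  3        25.00        18.3045        54.9135         219.6541
  4        25.00        16.4980        65.9919         329.9596
  5        15.00         8.9218        44.6092         267.6554
  6        15.00         8.0413        48.2479         337.7355
  7        15.00         7.2477        50.7339         405.8711
  8       515.00       224.2791     1,794.2327      16,148.0942
  Σ                    326.1340     2,121.8796      17,875.8883
P = 326.1340.
Convexity = Σ t(t+1)·PV / [P·(1+y)²] = 17,875.8883 / (326.1340 × 1.230990) = 44.52634.

44.53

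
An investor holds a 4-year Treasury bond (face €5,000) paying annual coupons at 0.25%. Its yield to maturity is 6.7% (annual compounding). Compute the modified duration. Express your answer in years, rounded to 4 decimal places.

3.7326 years

Periodic yield y = 0.067. First find Macaulay duration:
  t   CF        PV=CF/(1+0.067)^t    t·PV
  1        12.50        11.7151        11.7151
  2        12.50        10.9795        21.9589
  3        12.50        10.2900        30.8701
  4     5,012.50     3,867.2007    15,468.8027
  Σ                  3,900.1853    15,533.3468
P = 3,900.1853; Macaulay duration = 15,533.3468 / 3,900.1853 = 3.98272 years.
Modified duration = D_Mac / (1 + y) = 3.98272 / 1.067 = 3.73263 years.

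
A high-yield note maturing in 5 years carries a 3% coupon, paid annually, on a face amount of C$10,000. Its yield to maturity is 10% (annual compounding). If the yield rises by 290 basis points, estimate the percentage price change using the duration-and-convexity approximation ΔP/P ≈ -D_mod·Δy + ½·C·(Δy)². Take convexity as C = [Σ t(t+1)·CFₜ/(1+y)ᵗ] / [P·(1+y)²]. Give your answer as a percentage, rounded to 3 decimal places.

With y = 0.1:
  t   CF        PV=CF/(1+0.1)^t    t·PV        t(t+1)·PV
  1       300.00       272.7273       272.7273         545.4545
  2       300.00       247.9339       495.8678       1,487.6033
  3       300.00       225.3944       676.1833       2,704.7333
  4       300.00       204.9040       819.6161       4,098.0807
  5    10,300.00     6,395.4896    31,977.4481     191,864.6888
  Σ                  7,346.4493    34,241.8426     200,700.5607
P = 7,346.4493; D_Mac = 4.66101 yrs; D_mod = 4.23728 yrs; C = 22.57801.
Duration effect: -4.23728 × (+0.029) = -0.122881
Convexity effect: 0.5 × 22.57801 × (0.029)² = +0.0094941
ΔP/P ≈ -0.122881 + 0.0094941 = -0.113387 = -11.3387%.

-11.339%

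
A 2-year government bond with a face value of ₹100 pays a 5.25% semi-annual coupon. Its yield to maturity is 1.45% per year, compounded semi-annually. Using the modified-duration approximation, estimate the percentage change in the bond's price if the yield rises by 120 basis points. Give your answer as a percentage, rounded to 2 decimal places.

Periodic yield y = 0.00725. Modified duration first:
  t   CF        PV=CF/(1+0.00725)^t    t·PV
  1        2.625         2.6061         2.6061
  2        2.625         2.5873         5.1747
  3        2.625         2.5687         7.7062
  4      102.625        99.7020       398.8082
  Σ                    107.4642       414.2952
P = 107.4642; D_Mac = 3.85519 half-year periods = 1.92760 yrs; D_mod = 1.92760/(1+0.00725) = 1.91372 yrs.
ΔP/P ≈ -D_mod · Δy = -1.91372 × (+0.012) = -0.022965 = -2.2965%.

-2.30%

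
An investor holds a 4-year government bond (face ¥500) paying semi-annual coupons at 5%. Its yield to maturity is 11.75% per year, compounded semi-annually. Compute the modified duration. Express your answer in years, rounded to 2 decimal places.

Periodic yield y = 0.05875. First find Macaulay duration:
  t   CF        PV=CF/(1+0.05875)^t    t·PV
  1        12.50        11.8064        11.8064
  2        12.50        11.1512        22.3025
  3        12.50        10.5325        31.5974
  4        12.50         9.9480        39.7920
  5        12.50         9.3960        46.9800
  6        12.50         8.8746        53.2477
  7        12.50         8.3822        58.6751
  8       512.50       324.5985     2,596.7878
  Σ                    394.6893     2,861.1889
P = 394.6893; Macaulay duration = 2,861.1889 / 394.6893 = 7.24922 half-year periods = 3.62461 years.
Modified duration = D_Mac / (1 + y) = 3.62461 / 1.05875 = 3.42348 years.

3.42 years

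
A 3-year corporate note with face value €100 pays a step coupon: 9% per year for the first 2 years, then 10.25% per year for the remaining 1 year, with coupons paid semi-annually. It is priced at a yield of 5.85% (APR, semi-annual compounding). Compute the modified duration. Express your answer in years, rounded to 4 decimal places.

Periodic yield y = 0.02925. First find Macaulay duration:
  t   CF        PV=CF/(1+0.02925)^t    t·PV
  1        4.500         4.3721         4.3721
  2        4.500         4.2479         8.4957
  3        4.500         4.1271        12.3814
  4        4.500         4.0099        16.0394
  5        5.125         4.4370        22.1850
  6      105.125        88.4262       530.5569
  Σ                    109.6201       594.0307
P = 109.6201; Macaulay duration = 594.0307 / 109.6201 = 5.41899 half-year periods = 2.70950 years.
Modified duration = D_Mac / (1 + y) = 2.70950 / 1.02925 = 2.63250 years.

2.6325 years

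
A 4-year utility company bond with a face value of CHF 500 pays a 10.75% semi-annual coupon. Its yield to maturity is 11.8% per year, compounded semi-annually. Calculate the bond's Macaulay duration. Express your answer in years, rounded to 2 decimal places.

Periodic yield y = 0.059. Discount each cash flow and weight by its period:
  t   CF        PV=CF/(1+0.059)^t    t·PV
  1       26.875        25.3777        25.3777
  2       26.875        23.9638        47.9277
  3       26.875        22.6288        67.8863
  4       26.875        21.3680        85.4721
  5       26.875        20.1776       100.8878
  6       26.875        19.0534       114.3205
  7       26.875        17.9919       125.9432
  8      526.875       333.0734     2,664.5870
  Σ                    483.6346     3,232.4023
Price P = Σ PV = 483.6346.
Macaulay duration = Σ(t·PV) / P = 3,232.4023 / 483.6346 = 6.68356 half-year periods.
In years: 6.68356 / 2 = 3.34178 years.

3.34 years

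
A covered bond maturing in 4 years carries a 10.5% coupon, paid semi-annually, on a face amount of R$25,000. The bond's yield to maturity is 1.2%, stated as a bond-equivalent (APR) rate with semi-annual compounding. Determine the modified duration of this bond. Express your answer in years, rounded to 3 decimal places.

3.449 years

Periodic yield y = 0.006. First find Macaulay duration:
  t   CF        PV=CF/(1+0.006)^t    t·PV
  1     1,312.50     1,304.6720     1,304.6720
  2     1,312.50     1,296.8906     2,593.7812
  3     1,312.50     1,289.1557     3,867.4671
  4     1,312.50     1,281.4669     5,125.8676
  5     1,312.50     1,273.8239     6,369.1197
  6     1,312.50     1,266.2266     7,597.3595
  7     1,312.50     1,258.6745     8,810.7218
  8    26,312.50    25,082.9301   200,663.4406
  Σ                 34,053.8403   236,332.4294
P = 34,053.8403; Macaulay duration = 236,332.4294 / 34,053.8403 = 6.93996 half-year periods = 3.46998 years.
Modified duration = D_Mac / (1 + y) = 3.46998 / 1.006 = 3.44929 years.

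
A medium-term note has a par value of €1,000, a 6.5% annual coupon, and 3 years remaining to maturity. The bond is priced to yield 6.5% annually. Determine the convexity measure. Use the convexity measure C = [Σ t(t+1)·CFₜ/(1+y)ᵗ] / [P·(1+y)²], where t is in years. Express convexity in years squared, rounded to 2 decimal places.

With y = 0.065:
  t   CF        PV=CF/(1+0.065)^t    t·PV        t(t+1)·PV
  1        65.00        61.0329        61.0329         122.0657
  2        65.00        57.3079       114.6157         343.8471
  3     1,065.00       881.6593     2,644.9778      10,579.9114
  Σ                  1,000.0000     2,820.6264      11,045.8242
P = 1,000.0000.
Convexity = Σ t(t+1)·PV / [P·(1+y)²] = 11,045.8242 / (1,000.0000 × 1.134225) = 9.73865.

9.74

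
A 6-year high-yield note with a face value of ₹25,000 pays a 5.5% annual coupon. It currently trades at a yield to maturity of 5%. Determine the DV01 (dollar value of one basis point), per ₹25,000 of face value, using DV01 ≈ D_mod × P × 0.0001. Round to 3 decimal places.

Periodic yield y = 0.05.
  t   CF        PV=CF/(1+0.05)^t    t·PV
  1     1,375.00     1,309.5238     1,309.5238
  2     1,375.00     1,247.1655     2,494.3311
  3     1,375.00     1,187.7767     3,563.3301
  4     1,375.00     1,131.2159     4,524.8636
  5     1,375.00     1,077.3485     5,386.7424
  6    26,375.00    19,681.4311   118,088.5865
  Σ                 25,634.4615   135,367.3775
P = 25,634.4615; D_Mac = 5.28068 yrs; D_mod = 5.02922 yrs.
DV01 ≈ 5.02922 × 25,634.4615 × 0.0001 = 12.892131.

₹12.892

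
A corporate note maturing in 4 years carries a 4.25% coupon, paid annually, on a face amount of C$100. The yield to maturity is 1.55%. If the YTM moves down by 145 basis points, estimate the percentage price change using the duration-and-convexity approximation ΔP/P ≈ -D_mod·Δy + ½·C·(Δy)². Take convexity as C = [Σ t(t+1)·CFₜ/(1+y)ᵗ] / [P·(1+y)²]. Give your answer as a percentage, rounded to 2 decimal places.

With y = 0.0155:
  t   CF        PV=CF/(1+0.0155)^t    t·PV        t(t+1)·PV
  1         4.25         4.1851         4.1851           8.3703
  2         4.25         4.1213         8.2425          24.7275
  3         4.25         4.0583        12.1750          48.7002
  4       104.25        98.0294       392.1176       1,960.5880
  Σ                    110.3941       416.7203       2,042.3860
P = 110.3941; D_Mac = 3.77484 yrs; D_mod = 3.71722 yrs; C = 17.94039.
Duration effect: -3.71722 × (-0.0145) = +0.053900
Convexity effect: 0.5 × 17.94039 × (-0.0145)² = +0.0018860
ΔP/P ≈ +0.053900 + 0.0018860 = +0.055786 = +5.5786%.

+5.58%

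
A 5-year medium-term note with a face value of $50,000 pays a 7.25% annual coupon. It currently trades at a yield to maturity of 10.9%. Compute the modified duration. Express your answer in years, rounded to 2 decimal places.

Periodic yield y = 0.109. First find Macaulay duration:
  t   CF        PV=CF/(1+0.109)^t    t·PV
  1     3,625.00     3,268.7106     3,268.7106
  2     3,625.00     2,947.4396     5,894.8793
  3     3,625.00     2,657.7454     7,973.2362
  4     3,625.00     2,396.5242     9,586.0970
  5    53,625.00    31,967.5663   159,837.8315
  Σ                 43,237.9861   186,560.7544
P = 43,237.9861; Macaulay duration = 186,560.7544 / 43,237.9861 = 4.31474 years.
Modified duration = D_Mac / (1 + y) = 4.31474 / 1.109 = 3.89066 years.

3.89 years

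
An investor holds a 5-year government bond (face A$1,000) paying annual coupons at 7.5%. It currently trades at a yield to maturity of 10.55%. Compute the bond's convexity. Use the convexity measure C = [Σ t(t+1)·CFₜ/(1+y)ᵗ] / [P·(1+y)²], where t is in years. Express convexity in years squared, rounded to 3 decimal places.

With y = 0.1055:
  t   CF        PV=CF/(1+0.1055)^t    t·PV        t(t+1)·PV
  1        75.00        67.8426        67.8426         135.6852
  2        75.00        61.3683       122.7365         368.2095
  3        75.00        55.5118       166.5353         666.1412
  4        75.00        50.2142       200.8567       1,004.2834
  5     1,075.00       651.0506     3,255.2529      19,531.5174
  Σ                    885.9874     3,813.2240      21,705.8366
P = 885.9874.
Convexity = Σ t(t+1)·PV / [P·(1+y)²] = 21,705.8366 / (885.9874 × 1.222130) = 20.04617.

20.046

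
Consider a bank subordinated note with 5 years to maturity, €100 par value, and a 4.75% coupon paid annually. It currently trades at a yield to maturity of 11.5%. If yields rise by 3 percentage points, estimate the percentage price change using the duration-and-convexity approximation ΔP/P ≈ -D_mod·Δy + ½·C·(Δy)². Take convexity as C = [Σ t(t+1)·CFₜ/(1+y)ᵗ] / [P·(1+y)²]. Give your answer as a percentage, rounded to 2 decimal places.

With y = 0.115:
  t   CF        PV=CF/(1+0.115)^t    t·PV        t(t+1)·PV
  1         4.75         4.2601         4.2601           8.5202
  2         4.75         3.8207         7.6414          22.9242
  3         4.75         3.4266        10.2799          41.1197
  4         4.75         3.0732        12.2929          61.4645
  5       104.75        60.7827       303.9133       1,823.4798
  Σ                     75.3633       338.3876       1,957.5084
P = 75.3633; D_Mac = 4.49008 yrs; D_mod = 4.02698 yrs; C = 20.89267.
Duration effect: -4.02698 × (+0.03) = -0.120809
Convexity effect: 0.5 × 20.89267 × (0.03)² = +0.0094017
ΔP/P ≈ -0.120809 + 0.0094017 = -0.111408 = -11.1408%.

-11.14%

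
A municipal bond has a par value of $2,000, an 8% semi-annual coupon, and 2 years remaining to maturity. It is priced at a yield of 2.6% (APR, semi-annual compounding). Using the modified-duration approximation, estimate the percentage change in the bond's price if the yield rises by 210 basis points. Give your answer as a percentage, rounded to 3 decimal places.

-3.926%

Periodic yield y = 0.013. Modified duration first:
  t   CF        PV=CF/(1+0.013)^t    t·PV
  1        80.00        78.9733        78.9733
  2        80.00        77.9599       155.9197
  3        80.00        76.9594       230.8782
  4     2,080.00     1,975.2658     7,901.0634
  Σ                  2,209.1585     8,366.8346
P = 2,209.1585; D_Mac = 3.78734 half-year periods = 1.89367 yrs; D_mod = 1.89367/(1+0.013) = 1.86937 yrs.
ΔP/P ≈ -D_mod · Δy = -1.86937 × (+0.021) = -0.039257 = -3.9257%.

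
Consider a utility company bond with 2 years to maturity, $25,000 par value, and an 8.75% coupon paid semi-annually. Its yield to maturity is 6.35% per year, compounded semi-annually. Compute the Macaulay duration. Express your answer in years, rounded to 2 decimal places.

Periodic yield y = 0.03175. Discount each cash flow and weight by its period:
  t   CF        PV=CF/(1+0.03175)^t    t·PV
  1     1,093.75     1,060.0921     1,060.0921
  2     1,093.75     1,027.4699     2,054.9398
  3     1,093.75       995.8516     2,987.5549
  4    26,093.75    23,027.0650    92,108.2600
  Σ                 26,110.4786    98,210.8468
Price P = Σ PV = 26,110.4786.
Macaulay duration = Σ(t·PV) / P = 98,210.8468 / 26,110.4786 = 3.76136 half-year periods.
In years: 3.76136 / 2 = 1.88068 years.

1.88 years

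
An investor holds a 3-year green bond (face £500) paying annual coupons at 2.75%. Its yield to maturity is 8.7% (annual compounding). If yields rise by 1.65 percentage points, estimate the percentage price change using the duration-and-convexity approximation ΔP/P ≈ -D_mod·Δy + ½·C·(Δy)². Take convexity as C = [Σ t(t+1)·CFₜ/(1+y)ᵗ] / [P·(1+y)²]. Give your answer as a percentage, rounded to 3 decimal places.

With y = 0.087:
  t   CF        PV=CF/(1+0.087)^t    t·PV        t(t+1)·PV
  1        13.75        12.6495        12.6495          25.2990
  2        13.75        11.6371        23.2741          69.8224
  3       513.75       400.0030     1,200.0089       4,800.0355
  Σ                    424.2895     1,235.9325       4,895.1569
P = 424.2895; D_Mac = 2.91295 yrs; D_mod = 2.67980 yrs; C = 9.76439.
Duration effect: -2.67980 × (+0.0165) = -0.044217
Convexity effect: 0.5 × 9.76439 × (0.0165)² = +0.0013292
ΔP/P ≈ -0.044217 + 0.0013292 = -0.042888 = -4.2888%.

-4.289%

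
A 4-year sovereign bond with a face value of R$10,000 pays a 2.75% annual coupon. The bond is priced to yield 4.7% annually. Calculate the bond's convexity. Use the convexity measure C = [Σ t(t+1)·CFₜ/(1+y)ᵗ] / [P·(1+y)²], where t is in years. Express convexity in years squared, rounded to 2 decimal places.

17.25

With y = 0.047:
  t   CF        PV=CF/(1+0.047)^t    t·PV        t(t+1)·PV
  1       275.00       262.6552       262.6552         525.3104
  2       275.00       250.8646       501.7291       1,505.1874
  3       275.00       239.6032       718.8097       2,875.2386
  4    10,275.00     8,550.5707    34,202.2829     171,011.4146
  Σ                  9,303.6937    35,685.4769     175,917.1511
P = 9,303.6937.
Convexity = Σ t(t+1)·PV / [P·(1+y)²] = 175,917.1511 / (9,303.6937 × 1.096209) = 17.24882.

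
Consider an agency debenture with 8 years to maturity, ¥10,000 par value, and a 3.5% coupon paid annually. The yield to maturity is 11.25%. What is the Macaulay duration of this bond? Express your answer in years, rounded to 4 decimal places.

6.8035 years

Periodic yield y = 0.1125. Discount each cash flow and weight by its year:
  t   CF        PV=CF/(1+0.1125)^t    t·PV
  1       350.00       314.6067       314.6067
  2       350.00       282.7926       565.5852
  3       350.00       254.1956       762.5867
  4       350.00       228.4904       913.9616
  5       350.00       205.3846     1,026.9232
  6       350.00       184.6154     1,107.6924
  7       350.00       165.9464     1,161.6250
  8    10,350.00     4,411.0318    35,288.2547
  Σ                  6,047.0636    41,141.2355
Price P = Σ PV = 6,047.0636.
Macaulay duration = Σ(t·PV) / P = 41,141.2355 / 6,047.0636 = 6.80351 years.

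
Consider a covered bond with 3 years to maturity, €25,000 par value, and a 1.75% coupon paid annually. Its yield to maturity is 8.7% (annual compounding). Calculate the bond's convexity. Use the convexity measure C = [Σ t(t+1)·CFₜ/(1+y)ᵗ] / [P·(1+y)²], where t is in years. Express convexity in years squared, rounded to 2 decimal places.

9.90

With y = 0.087:
  t   CF        PV=CF/(1+0.087)^t    t·PV        t(t+1)·PV
  1       437.50       402.4839       402.4839         804.9678
  2       437.50       370.2704       740.5408       2,221.6223
  3    25,437.50    19,805.4992    59,416.4977     237,665.9909
  Σ                 20,578.2535    60,559.5224     240,692.5810
P = 20,578.2535.
Convexity = Σ t(t+1)·PV / [P·(1+y)²] = 240,692.5810 / (20,578.2535 × 1.181569) = 9.89909.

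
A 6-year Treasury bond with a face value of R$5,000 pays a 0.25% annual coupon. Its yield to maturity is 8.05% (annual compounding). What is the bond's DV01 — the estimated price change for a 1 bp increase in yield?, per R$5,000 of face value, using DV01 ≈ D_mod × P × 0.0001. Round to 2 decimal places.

R$1.76

Periodic yield y = 0.0805.
  t   CF        PV=CF/(1+0.0805)^t    t·PV
  1        12.50        11.5687        11.5687
  2        12.50        10.7068        21.4136
  3        12.50         9.9091        29.7274
  4        12.50         9.1709        36.6835
  5        12.50         8.4876        42.4381
  6     5,012.50     3,149.9652    18,899.7913
  Σ                  3,199.8084    19,041.6227
P = 3,199.8084; D_Mac = 5.95086 yrs; D_mod = 5.50751 yrs.
DV01 ≈ 5.50751 × 3,199.8084 × 0.0001 = 1.762297.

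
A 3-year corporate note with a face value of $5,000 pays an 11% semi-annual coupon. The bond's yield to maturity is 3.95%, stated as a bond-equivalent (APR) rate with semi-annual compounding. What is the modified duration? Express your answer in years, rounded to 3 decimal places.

Periodic yield y = 0.01975. First find Macaulay duration:
  t   CF        PV=CF/(1+0.01975)^t    t·PV
  1       275.00       269.6739       269.6739
  2       275.00       264.4510       528.9021
  3       275.00       259.3293       777.9878
  4       275.00       254.3067     1,017.2269
  5       275.00       249.3814     1,246.9072
  6     5,275.00     4,690.9433    28,145.6596
  Σ                  5,988.0857    31,986.3575
P = 5,988.0857; Macaulay duration = 31,986.3575 / 5,988.0857 = 5.34167 half-year periods = 2.67083 years.
Modified duration = D_Mac / (1 + y) = 2.67083 / 1.01975 = 2.61911 years.

2.619 years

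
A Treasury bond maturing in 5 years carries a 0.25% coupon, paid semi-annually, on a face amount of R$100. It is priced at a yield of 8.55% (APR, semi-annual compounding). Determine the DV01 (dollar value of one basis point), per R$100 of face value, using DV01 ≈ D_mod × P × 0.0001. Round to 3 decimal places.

Periodic yield y = 0.04275.
  t   CF        PV=CF/(1+0.04275)^t    t·PV
  1        0.125         0.1199         0.1199
  2        0.125         0.1150         0.2299
  3        0.125         0.1102         0.3307
  4        0.125         0.1057         0.4229
  5        0.125         0.1014         0.5070
  6        0.125         0.0972         0.5834
  7        0.125         0.0932         0.6527
  8        0.125         0.0894         0.7154
  9        0.125         0.0858         0.7718
  10     100.125        65.8780       658.7802
  Σ                     66.7959       663.1141
P = 66.7959; D_Mac = 9.92747 half-year periods = 4.96373 yrs; D_mod = 4.76023 yrs.
DV01 ≈ 4.76023 × 66.7959 × 0.0001 = 0.031796.

R$0.032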